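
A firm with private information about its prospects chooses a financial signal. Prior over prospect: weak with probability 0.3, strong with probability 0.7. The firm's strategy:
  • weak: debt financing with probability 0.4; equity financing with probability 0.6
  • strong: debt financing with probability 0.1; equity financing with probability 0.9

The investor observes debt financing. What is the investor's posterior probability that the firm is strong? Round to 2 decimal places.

0.37

P(debt financing) = 0.3·0.4 + 0.7·0.1 = 0.19
P(strong | debt financing) = (0.7·0.1) / 0.19 = 0.07 / 0.19 = 0.368421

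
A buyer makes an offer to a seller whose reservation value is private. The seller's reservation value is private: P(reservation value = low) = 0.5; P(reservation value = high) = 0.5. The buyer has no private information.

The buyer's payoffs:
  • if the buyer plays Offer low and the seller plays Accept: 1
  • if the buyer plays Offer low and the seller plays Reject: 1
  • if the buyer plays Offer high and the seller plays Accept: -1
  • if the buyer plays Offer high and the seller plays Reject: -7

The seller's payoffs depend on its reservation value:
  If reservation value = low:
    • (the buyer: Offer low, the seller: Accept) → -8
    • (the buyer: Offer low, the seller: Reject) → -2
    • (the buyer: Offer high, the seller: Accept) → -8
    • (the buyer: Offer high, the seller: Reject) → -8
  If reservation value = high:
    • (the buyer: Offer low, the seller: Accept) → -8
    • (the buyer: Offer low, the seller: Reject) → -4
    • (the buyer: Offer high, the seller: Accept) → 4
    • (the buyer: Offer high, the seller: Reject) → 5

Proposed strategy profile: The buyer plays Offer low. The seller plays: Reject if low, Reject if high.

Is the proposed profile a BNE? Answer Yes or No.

Yes

A profile is a BNE iff every type of every player is best-responding given beliefs about the other side.
The buyer plays Offer low: E[Offer low] = 0.5·(1) + 0.5·(1) = 1; E[Offer high] = -7. Best-responding. ✓
The seller (reservation value low), facing Offer low: Accept gives -8, Reject gives -2. Proposed Reject is best. ✓
The seller (reservation value high), facing Offer low: Accept gives -8, Reject gives -4. Proposed Reject is best. ✓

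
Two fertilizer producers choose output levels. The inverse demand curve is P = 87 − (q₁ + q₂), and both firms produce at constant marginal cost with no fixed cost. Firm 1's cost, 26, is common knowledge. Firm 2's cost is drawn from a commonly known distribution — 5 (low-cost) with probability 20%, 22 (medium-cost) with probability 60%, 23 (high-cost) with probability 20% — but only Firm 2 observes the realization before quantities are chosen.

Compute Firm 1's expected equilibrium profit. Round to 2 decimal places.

Firm 2 with cost c maximizes (87 − (q₁+q₂) − c)·q₂, giving q₂(c) = (87 − c − q₁)/2.
E[c₂] = 0.2·5 + 0.6·22 + 0.2·23 = 18.8
Firm 1's FOC against E[q₂] yields q₁ = (87 − 2·26 + E[c₂])/3 = (87 − 52 + 18.8)/3 = 17.9333.
E[P] = 87 − (q₁ + E[q₂]) = 43.9333; Firm 1's expected profit = (E[P] − 26)·q₁ = (43.9333 − 26)·17.9333 = 321.604.

321.60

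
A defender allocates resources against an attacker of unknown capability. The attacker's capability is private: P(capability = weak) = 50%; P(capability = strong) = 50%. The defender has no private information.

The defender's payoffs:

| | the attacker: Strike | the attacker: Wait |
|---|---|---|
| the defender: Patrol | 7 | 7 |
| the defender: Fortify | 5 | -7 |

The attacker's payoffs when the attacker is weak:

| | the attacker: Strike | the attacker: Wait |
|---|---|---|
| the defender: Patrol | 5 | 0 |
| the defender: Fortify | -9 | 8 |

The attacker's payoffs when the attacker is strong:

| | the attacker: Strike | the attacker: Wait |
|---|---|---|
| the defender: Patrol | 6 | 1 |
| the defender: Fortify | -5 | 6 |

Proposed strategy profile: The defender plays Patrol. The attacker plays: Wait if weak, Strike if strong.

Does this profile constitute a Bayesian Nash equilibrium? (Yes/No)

No

A profile is a BNE iff every type of every player is best-responding given beliefs about the other side.
The defender plays Patrol: E[Patrol] = 0.5·(7) + 0.5·(7) = 7; E[Fortify] = -1. Best-responding. ✓
The attacker (capability weak), facing Patrol: Strike gives 5, Wait gives 0. Proposed Wait is not best — profitable deviation exists. ✗
The attacker (capability strong), facing Patrol: Strike gives 6, Wait gives 1. Proposed Strike is best. ✓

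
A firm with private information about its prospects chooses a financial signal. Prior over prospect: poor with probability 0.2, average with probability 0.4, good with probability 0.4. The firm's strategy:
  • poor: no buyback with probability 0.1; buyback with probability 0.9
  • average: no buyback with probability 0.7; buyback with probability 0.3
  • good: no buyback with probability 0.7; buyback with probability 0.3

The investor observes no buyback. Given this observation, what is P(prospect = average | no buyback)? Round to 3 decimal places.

0.483

Apply Bayes' rule using the sender's strategy as the likelihood.
P(no buyback) = 0.2·0.1 + 0.4·0.7 + 0.4·0.7 = 0.58
P(average | no buyback) = (0.4·0.7) / 0.58 = 0.28 / 0.58 = 0.482759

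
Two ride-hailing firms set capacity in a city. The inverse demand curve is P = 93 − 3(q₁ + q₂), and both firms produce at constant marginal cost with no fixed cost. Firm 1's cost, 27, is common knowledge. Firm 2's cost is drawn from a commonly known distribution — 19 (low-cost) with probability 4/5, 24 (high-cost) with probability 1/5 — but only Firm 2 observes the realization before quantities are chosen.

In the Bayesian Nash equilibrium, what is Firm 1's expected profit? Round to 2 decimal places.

Type-c best response for Firm 2: q₂(c) = (93 − c)/6 − q₁/2.
Firm 1 maximizes expected profit; its first-order condition is 93 − 6q₁ − 3E[q₂] − 27 = 0.
Substituting E[q₂] and solving: E[c₂] = 20, so q₁ = (93 − 2·27 + 20)/9 = 6.55556.
E[P] = 93 − 3·(q₁ + E[q₂]) = 46.6667; Firm 1's expected profit = (E[P] − 27)·q₁ = (46.6667 − 27)·6.55556 = 128.926.

128.93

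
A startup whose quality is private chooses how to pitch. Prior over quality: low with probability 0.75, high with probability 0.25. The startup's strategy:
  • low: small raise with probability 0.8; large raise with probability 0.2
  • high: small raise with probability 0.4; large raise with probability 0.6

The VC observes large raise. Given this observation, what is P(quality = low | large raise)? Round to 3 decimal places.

P(large raise) = 0.75·0.2 + 0.25·0.6 = 0.3
P(low | large raise) = (0.75·0.2) / 0.3 = 0.15 / 0.3 = 0.5

0.500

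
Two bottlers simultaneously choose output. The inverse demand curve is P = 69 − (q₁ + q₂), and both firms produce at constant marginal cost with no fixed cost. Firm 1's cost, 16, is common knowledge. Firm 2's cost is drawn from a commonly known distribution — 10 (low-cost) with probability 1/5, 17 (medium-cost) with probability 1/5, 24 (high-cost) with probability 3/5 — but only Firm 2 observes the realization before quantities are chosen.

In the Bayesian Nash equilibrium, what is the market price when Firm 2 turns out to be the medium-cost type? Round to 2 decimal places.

Type-c best response for Firm 2: q₂(c) = (69 − c)/2 − q₁/2.
Firm 1 maximizes expected profit; its first-order condition is 69 − 2q₁ − E[q₂] − 16 = 0.
Substituting E[q₂] and solving: E[c₂] = 19.8, so q₁ = (69 − 2·16 + 19.8)/3 = 18.9333.
q₂(medium-cost) = 16.5333, so P = 69 − (18.9333 + 16.5333) = 33.5333.

33.53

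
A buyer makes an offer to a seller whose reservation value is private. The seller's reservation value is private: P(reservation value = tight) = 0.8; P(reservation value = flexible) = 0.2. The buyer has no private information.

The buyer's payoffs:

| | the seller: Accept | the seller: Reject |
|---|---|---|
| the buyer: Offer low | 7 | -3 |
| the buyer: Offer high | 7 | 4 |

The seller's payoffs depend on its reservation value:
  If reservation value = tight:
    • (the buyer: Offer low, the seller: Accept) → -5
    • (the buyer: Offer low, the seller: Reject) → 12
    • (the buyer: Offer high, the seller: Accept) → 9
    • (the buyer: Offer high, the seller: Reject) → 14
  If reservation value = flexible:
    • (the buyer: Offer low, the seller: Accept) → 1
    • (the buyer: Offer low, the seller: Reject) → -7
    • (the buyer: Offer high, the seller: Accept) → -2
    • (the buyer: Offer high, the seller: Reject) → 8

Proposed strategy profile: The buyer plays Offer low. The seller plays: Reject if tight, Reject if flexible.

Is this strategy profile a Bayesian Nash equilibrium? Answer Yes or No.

No

The buyer plays Offer low: E[Offer low] = 0.8·(-3) + 0.2·(-3) = -3; E[Offer high] = 4. Not best-responding. ✗
The seller (reservation value tight), facing Offer low: Accept gives -5, Reject gives 12. Proposed Reject is best. ✓
The seller (reservation value flexible), facing Offer low: Accept gives 1, Reject gives -7. Proposed Reject is not best — profitable deviation exists. ✗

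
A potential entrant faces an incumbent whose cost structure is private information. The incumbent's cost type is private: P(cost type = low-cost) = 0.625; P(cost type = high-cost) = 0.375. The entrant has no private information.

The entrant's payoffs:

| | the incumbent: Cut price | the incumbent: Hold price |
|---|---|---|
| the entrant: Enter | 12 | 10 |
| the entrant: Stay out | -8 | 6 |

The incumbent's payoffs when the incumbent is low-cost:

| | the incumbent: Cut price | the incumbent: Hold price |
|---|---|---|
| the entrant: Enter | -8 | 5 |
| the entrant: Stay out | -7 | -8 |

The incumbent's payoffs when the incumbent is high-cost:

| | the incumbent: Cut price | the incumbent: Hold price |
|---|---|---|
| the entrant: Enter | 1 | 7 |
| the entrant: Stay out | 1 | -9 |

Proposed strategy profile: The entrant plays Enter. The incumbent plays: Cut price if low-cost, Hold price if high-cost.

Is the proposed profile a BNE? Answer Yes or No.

The entrant plays Enter: E[Enter] = 0.625·(12) + 0.375·(10) = 11.25; E[Stay out] = -2.75. Best-responding. ✓
The incumbent (cost type low-cost), facing Enter: Cut price gives -8, Hold price gives 5. Proposed Cut price is not best — profitable deviation exists. ✗
The incumbent (cost type high-cost), facing Enter: Cut price gives 1, Hold price gives 7. Proposed Hold price is best. ✓

No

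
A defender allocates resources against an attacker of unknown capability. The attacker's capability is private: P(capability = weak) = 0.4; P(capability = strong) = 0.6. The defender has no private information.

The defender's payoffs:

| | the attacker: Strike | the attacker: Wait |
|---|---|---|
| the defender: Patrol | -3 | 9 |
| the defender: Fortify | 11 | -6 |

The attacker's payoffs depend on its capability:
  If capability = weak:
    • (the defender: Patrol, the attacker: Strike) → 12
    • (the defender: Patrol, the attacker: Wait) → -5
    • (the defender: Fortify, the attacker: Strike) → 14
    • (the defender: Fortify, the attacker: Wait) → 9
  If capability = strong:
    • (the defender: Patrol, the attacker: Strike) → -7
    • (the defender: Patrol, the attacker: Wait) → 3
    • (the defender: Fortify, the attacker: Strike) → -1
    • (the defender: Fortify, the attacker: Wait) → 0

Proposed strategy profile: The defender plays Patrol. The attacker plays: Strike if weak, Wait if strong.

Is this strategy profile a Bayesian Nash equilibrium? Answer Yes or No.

Yes

The defender plays Patrol: E[Patrol] = 0.4·(-3) + 0.6·(9) = 4.2; E[Fortify] = 0.8. Best-responding. ✓
The attacker (capability weak), facing Patrol: Strike gives 12, Wait gives -5. Proposed Strike is best. ✓
The attacker (capability strong), facing Patrol: Strike gives -7, Wait gives 3. Proposed Wait is best. ✓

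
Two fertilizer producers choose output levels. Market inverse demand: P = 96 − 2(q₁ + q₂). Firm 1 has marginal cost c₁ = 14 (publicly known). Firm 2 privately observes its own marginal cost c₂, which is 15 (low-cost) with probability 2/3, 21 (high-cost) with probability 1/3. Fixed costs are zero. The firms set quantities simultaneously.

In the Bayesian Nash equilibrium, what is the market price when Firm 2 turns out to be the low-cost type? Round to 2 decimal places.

41.33

Type-c best response for Firm 2: q₂(c) = (96 − c)/4 − q₁/2.
Firm 1 maximizes expected profit; its first-order condition is 96 − 4q₁ − 2E[q₂] − 14 = 0.
Substituting E[q₂] and solving: E[c₂] = 17, so q₁ = (96 − 2·14 + 17)/6 = 14.1667.
q₂(low-cost) = 13.1667, so P = 96 − 2·(14.1667 + 13.1667) = 41.3333.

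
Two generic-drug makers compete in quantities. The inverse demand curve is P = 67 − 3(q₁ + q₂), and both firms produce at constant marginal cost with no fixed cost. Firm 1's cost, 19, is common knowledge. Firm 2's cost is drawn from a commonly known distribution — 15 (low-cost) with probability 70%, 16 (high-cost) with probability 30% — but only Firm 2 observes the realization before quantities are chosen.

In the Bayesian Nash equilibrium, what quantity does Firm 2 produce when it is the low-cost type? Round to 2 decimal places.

6.21

Firm 2 with cost c maximizes (67 − 3(q₁+q₂) − c)·q₂, giving q₂(c) = (67 − c − 3q₁)/6.
E[c₂] = 0.7·15 + 0.3·16 = 15.3
Firm 1's FOC against E[q₂] yields q₁ = (67 − 2·19 + E[c₂])/9 = (67 − 38 + 15.3)/9 = 4.92222.
q₂(low-cost) = (67 − 15 − 3·4.92222)/6 = 6.20556.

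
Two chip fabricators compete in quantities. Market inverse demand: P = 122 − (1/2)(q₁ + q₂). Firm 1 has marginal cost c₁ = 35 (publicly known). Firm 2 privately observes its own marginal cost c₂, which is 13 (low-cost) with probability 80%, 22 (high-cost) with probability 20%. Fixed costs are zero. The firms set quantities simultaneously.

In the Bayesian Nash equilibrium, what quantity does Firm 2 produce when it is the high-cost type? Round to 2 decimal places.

77.73

Each type of Firm 2 best-responds to q₁; Firm 1 best-responds to the expected q₂ over Firm 2's types.
Firm 2 with cost c maximizes (122 − (1/2)(q₁+q₂) − c)·q₂, giving q₂(c) = (122 − c − (1/2)q₁).
E[c₂] = 0.8·13 + 0.2·22 = 14.8
Firm 1's FOC against E[q₂] yields q₁ = (122 − 2·35 + E[c₂])/(3/2) = (122 − 70 + 14.8)/(3/2) = 44.5333.
q₂(high-cost) = (122 − 22 − (1/2)·44.5333) = 77.7333.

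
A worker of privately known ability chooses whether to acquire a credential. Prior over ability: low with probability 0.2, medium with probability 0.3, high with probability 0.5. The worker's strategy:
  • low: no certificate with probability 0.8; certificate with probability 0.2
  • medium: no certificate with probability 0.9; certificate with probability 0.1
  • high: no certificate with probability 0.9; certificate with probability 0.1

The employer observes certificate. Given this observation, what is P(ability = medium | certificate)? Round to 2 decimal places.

0.25

P(certificate) = 0.2·0.2 + 0.3·0.1 + 0.5·0.1 = 0.12
P(medium | certificate) = (0.3·0.1) / 0.12 = 0.03 / 0.12 = 0.25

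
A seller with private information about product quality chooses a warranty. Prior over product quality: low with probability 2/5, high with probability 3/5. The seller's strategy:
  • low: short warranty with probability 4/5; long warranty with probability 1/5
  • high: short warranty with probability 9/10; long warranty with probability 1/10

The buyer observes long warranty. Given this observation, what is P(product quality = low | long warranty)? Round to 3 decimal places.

Apply Bayes' rule using the sender's strategy as the likelihood.
P(long warranty) = (2/5)·(1/5) + (3/5)·(1/10) = 7/50
P(low | long warranty) = ((2/5)·(1/5)) / (7/50) = (2/25) / (7/50) = 4/7

0.571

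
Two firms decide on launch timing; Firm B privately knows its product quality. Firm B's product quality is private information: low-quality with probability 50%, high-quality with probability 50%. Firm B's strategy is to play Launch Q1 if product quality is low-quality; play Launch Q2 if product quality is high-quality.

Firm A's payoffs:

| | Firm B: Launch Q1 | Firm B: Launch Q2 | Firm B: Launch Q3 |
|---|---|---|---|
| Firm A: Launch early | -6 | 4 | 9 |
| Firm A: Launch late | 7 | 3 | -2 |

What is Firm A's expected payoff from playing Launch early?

E[Launch early] = 0.5·(-6) + 0.5·4 = (-3) + 2 = -1

-1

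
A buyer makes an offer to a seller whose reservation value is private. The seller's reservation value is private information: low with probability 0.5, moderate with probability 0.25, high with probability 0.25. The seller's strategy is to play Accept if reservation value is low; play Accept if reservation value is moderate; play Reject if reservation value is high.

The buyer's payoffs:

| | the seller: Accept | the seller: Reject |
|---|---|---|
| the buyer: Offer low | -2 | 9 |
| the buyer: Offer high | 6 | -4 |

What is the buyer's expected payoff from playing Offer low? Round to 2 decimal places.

E[Offer low] = 0.5·(-2) + 0.25·(-2) + 0.25·9 = (-1) + (-0.5) + 2.25 = 0.75

0.75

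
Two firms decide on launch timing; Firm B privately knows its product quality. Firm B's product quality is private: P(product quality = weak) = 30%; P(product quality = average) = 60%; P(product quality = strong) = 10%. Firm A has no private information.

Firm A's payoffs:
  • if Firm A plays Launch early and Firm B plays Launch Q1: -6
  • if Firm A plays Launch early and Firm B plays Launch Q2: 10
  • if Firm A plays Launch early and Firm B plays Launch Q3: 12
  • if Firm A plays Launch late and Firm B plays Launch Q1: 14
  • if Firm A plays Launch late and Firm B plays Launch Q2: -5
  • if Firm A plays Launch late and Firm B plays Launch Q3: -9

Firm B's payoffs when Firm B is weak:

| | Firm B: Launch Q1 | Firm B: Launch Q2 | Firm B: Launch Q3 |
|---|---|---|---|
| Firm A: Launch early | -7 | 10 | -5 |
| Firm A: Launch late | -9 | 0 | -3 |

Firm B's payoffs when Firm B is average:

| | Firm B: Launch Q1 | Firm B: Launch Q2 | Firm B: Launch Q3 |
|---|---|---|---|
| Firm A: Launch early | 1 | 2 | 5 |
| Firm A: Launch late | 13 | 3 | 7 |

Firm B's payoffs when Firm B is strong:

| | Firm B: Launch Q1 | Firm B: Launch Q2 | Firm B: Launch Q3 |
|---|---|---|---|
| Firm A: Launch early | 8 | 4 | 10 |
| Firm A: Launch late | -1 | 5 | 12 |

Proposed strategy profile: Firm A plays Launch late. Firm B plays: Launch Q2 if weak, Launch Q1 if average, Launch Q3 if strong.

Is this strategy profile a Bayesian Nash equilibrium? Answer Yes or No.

A profile is a BNE iff every type of every player is best-responding given beliefs about the other side.
Firm A plays Launch late: E[Launch late] = 0.3·(-5) + 0.6·(14) + 0.1·(-9) = 6; E[Launch early] = 0.6. Best-responding. ✓
Firm B (product quality weak), facing Launch late: Launch Q1 gives -9, Launch Q2 gives 0, Launch Q3 gives -3. Proposed Launch Q2 is best. ✓
Firm B (product quality average), facing Launch late: Launch Q1 gives 13, Launch Q2 gives 3, Launch Q3 gives 7. Proposed Launch Q1 is best. ✓
Firm B (product quality strong), facing Launch late: Launch Q1 gives -1, Launch Q2 gives 5, Launch Q3 gives 12. Proposed Launch Q3 is best. ✓

Yes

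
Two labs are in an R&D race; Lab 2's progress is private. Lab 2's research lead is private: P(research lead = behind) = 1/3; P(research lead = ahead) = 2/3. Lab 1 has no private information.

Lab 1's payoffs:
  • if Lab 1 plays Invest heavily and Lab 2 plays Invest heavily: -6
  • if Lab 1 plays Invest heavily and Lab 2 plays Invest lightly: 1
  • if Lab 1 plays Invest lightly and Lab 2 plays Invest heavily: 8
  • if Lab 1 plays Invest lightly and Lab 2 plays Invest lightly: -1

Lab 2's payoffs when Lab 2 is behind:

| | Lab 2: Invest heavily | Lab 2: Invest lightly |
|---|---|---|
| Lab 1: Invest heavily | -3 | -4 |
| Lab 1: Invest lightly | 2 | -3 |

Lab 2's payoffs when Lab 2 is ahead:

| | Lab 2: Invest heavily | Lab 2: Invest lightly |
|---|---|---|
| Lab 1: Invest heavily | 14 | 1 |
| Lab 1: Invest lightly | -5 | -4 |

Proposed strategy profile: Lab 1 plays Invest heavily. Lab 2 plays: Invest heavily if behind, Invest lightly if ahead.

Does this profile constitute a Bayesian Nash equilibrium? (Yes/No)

No

Lab 1 plays Invest heavily: E[Invest heavily] = 1/3·(-6) + 2/3·(1) = -4/3; E[Invest lightly] = 2. Not best-responding. ✗
Lab 2 (research lead behind), facing Invest heavily: Invest heavily gives -3, Invest lightly gives -4. Proposed Invest heavily is best. ✓
Lab 2 (research lead ahead), facing Invest heavily: Invest heavily gives 14, Invest lightly gives 1. Proposed Invest lightly is not best — profitable deviation exists. ✗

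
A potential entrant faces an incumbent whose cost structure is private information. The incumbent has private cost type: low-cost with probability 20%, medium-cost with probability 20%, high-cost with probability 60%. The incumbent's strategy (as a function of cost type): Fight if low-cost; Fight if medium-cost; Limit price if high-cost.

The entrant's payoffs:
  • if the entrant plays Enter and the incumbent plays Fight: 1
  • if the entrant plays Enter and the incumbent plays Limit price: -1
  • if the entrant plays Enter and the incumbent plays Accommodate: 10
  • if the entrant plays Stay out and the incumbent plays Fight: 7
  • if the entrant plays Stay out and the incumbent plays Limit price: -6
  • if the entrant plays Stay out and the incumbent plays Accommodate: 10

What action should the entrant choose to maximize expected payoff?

Enter

E[Enter] = 0.2·(1) + 0.2·(1) + 0.6·(-1) = -0.2
E[Stay out] = 0.2·(7) + 0.2·(7) + 0.6·(-6) = -0.8
Best response: Enter (-0.2 is the largest).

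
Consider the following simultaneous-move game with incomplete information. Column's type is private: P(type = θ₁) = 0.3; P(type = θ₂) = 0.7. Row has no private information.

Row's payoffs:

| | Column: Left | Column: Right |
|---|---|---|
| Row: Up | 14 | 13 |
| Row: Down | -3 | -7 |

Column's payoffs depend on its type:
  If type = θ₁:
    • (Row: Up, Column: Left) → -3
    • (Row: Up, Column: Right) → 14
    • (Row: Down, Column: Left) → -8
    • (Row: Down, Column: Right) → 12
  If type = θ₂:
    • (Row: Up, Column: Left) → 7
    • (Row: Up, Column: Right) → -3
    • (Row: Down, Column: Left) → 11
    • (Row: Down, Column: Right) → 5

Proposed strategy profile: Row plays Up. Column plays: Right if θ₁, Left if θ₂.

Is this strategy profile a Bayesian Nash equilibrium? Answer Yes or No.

Yes

A profile is a BNE iff every type of every player is best-responding given beliefs about the other side.
Row plays Up: E[Up] = 0.3·(13) + 0.7·(14) = 13.7; E[Down] = -4.2. Best-responding. ✓
Column (type θ₁), facing Up: Left gives -3, Right gives 14. Proposed Right is best. ✓
Column (type θ₂), facing Up: Left gives 7, Right gives -3. Proposed Left is best. ✓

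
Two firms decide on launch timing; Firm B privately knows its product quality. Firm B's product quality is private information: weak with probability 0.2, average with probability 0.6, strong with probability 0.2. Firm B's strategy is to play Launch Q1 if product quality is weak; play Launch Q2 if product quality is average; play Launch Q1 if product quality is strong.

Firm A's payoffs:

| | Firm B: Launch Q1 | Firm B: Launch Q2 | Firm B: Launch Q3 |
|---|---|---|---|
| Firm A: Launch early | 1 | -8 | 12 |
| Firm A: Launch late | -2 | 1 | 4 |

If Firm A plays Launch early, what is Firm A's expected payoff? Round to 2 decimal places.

E[Launch early] = 0.2·1 + 0.6·(-8) + 0.2·1 = 0.2 + (-4.8) + 0.2 = -4.4

-4.40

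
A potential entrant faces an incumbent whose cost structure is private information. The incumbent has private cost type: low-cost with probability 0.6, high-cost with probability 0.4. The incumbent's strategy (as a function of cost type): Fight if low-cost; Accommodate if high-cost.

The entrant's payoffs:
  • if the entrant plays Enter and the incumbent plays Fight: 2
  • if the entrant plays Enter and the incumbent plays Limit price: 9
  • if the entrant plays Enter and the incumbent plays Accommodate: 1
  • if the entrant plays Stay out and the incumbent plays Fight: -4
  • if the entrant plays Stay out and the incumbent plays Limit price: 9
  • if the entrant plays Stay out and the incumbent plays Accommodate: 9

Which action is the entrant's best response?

Enter

E[Enter] = 0.6·(2) + 0.4·(1) = 1.6
E[Stay out] = 0.6·(-4) + 0.4·(9) = 1.2
Best response: Enter (1.6 is the largest).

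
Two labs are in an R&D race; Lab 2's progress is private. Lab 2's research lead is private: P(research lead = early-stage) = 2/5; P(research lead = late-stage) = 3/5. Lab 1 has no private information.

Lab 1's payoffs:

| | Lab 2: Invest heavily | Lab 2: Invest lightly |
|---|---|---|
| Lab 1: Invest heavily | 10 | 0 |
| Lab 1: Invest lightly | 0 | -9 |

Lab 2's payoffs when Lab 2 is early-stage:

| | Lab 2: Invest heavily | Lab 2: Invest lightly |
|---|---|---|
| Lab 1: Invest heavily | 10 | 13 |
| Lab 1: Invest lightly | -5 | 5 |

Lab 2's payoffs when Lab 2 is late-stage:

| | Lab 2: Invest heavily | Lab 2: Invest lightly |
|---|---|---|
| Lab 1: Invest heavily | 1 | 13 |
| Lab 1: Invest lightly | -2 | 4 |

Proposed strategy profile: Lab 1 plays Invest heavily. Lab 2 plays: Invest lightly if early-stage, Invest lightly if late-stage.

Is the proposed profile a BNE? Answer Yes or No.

Lab 1 plays Invest heavily: E[Invest heavily] = 2/5·(0) + 3/5·(0) = 0; E[Invest lightly] = -9. Best-responding. ✓
Lab 2 (research lead early-stage), facing Invest heavily: Invest heavily gives 10, Invest lightly gives 13. Proposed Invest lightly is best. ✓
Lab 2 (research lead late-stage), facing Invest heavily: Invest heavily gives 1, Invest lightly gives 13. Proposed Invest lightly is best. ✓

Yes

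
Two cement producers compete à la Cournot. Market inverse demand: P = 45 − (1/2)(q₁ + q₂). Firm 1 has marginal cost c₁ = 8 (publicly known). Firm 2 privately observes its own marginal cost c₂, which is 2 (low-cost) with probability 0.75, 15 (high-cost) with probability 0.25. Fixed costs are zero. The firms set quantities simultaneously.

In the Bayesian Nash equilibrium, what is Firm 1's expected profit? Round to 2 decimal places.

Firm 2 with cost c maximizes (45 − (1/2)(q₁+q₂) − c)·q₂, giving q₂(c) = (45 − c − (1/2)q₁).
E[c₂] = 0.75·2 + 0.25·15 = 5.25
Firm 1's FOC against E[q₂] yields q₁ = (45 − 2·8 + E[c₂])/(3/2) = (45 − 16 + 5.25)/(3/2) = 22.8333.
E[P] = 45 − (1/2)·(q₁ + E[q₂]) = 19.4167; Firm 1's expected profit = (E[P] − 8)·q₁ = (19.4167 − 8)·22.8333 = 260.681.

260.68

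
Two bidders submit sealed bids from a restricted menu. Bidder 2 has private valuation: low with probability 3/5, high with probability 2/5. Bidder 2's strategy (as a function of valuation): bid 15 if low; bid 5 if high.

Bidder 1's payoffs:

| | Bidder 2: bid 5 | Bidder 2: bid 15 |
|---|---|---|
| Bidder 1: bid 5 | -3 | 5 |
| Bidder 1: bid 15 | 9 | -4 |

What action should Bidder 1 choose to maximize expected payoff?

bid 5

Compute Bidder 1's expected payoff for each action, taking the expectation over Bidder 2's type.
E[bid 5] = 3/5·(5) + 2/5·(-3) = 9/5
E[bid 15] = 3/5·(-4) + 2/5·(9) = 6/5
Best response: bid 5 (9/5 is the largest).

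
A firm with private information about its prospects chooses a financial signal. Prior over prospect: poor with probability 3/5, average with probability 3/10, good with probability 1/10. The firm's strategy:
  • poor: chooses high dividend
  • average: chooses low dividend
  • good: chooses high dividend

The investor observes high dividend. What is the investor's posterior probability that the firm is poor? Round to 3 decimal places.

Apply Bayes' rule using the sender's strategy as the likelihood.
P(high dividend) = (3/5)·1 + (3/10)·0 + (1/10)·1 = 7/10
P(poor | high dividend) = ((3/5)·1) / (7/10) = (3/5) / (7/10) = 6/7

0.857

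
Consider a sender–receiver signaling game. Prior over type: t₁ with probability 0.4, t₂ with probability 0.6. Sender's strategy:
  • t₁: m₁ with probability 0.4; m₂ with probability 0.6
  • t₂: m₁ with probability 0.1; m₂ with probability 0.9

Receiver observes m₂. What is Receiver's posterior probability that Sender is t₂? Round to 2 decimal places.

Apply Bayes' rule using the sender's strategy as the likelihood.
P(m₂) = 0.4·0.6 + 0.6·0.9 = 0.78
P(t₂ | m₂) = (0.6·0.9) / 0.78 = 0.54 / 0.78 = 0.692308

0.69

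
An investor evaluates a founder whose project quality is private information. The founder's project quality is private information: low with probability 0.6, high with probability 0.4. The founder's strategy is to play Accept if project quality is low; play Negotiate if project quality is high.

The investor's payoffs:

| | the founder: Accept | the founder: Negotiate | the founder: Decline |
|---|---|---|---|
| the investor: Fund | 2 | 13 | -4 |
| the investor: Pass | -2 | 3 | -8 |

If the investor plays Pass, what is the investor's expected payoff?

0

E[Pass] = 0.6·(-2) + 0.4·3 = (-1.2) + 1.2 = 0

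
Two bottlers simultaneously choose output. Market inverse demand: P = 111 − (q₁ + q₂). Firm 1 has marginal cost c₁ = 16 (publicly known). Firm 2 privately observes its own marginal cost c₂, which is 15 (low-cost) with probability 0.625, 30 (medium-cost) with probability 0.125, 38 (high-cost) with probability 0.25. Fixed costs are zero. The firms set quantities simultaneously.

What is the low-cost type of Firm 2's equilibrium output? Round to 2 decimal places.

31.06

Type-c best response for Firm 2: q₂(c) = (111 − c)/2 − q₁/2.
Firm 1 maximizes expected profit; its first-order condition is 111 − 2q₁ − E[q₂] − 16 = 0.
Substituting E[q₂] and solving: E[c₂] = 22.625, so q₁ = (111 − 2·16 + 22.625)/3 = 33.875.
q₂(low-cost) = (111 − 15 − 33.875)/2 = 31.0625.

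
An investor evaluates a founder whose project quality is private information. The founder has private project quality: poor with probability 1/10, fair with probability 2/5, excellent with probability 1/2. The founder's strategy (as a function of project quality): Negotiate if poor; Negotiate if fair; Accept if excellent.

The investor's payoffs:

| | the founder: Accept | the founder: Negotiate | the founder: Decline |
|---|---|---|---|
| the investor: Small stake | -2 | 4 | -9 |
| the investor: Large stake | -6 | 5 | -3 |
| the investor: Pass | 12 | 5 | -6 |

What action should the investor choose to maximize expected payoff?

Pass

E[Small stake] = 1/10·(4) + 2/5·(4) + 1/2·(-2) = 1
E[Large stake] = 1/10·(5) + 2/5·(5) + 1/2·(-6) = -1/2
E[Pass] = 1/10·(5) + 2/5·(5) + 1/2·(12) = 17/2
Best response: Pass (17/2 is the largest).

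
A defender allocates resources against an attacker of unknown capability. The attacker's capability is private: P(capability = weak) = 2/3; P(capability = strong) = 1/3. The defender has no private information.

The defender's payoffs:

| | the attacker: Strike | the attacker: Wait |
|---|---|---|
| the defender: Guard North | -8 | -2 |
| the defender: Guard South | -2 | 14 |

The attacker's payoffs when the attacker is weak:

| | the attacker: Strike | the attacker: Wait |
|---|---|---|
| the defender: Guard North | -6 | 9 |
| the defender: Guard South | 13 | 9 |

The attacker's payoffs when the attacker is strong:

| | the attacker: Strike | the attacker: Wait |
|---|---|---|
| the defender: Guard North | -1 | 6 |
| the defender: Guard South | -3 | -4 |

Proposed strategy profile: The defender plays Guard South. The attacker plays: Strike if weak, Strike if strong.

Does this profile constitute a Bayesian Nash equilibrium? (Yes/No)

Yes

The defender plays Guard South: E[Guard South] = 2/3·(-2) + 1/3·(-2) = -2; E[Guard North] = -8. Best-responding. ✓
The attacker (capability weak), facing Guard South: Strike gives 13, Wait gives 9. Proposed Strike is best. ✓
The attacker (capability strong), facing Guard South: Strike gives -3, Wait gives -4. Proposed Strike is best. ✓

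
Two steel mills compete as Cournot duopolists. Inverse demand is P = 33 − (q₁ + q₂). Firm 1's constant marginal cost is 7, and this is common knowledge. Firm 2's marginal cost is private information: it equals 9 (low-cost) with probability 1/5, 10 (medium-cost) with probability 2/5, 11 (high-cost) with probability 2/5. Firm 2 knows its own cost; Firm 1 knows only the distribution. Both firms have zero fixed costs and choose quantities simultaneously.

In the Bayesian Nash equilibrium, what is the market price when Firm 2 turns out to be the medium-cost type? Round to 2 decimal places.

Each type of Firm 2 best-responds to q₁; Firm 1 best-responds to the expected q₂ over Firm 2's types.
Firm 2 with cost c maximizes (33 − (q₁+q₂) − c)·q₂, giving q₂(c) = (33 − c − q₁)/2.
E[c₂] = 1/5·9 + 2/5·10 + 2/5·11 = 10.2
Firm 1's FOC against E[q₂] yields q₁ = (33 − 2·7 + E[c₂])/3 = (33 − 14 + 10.2)/3 = 9.73333.
q₂(medium-cost) = 6.63333, so P = 33 − (9.73333 + 6.63333) = 16.6333.

16.63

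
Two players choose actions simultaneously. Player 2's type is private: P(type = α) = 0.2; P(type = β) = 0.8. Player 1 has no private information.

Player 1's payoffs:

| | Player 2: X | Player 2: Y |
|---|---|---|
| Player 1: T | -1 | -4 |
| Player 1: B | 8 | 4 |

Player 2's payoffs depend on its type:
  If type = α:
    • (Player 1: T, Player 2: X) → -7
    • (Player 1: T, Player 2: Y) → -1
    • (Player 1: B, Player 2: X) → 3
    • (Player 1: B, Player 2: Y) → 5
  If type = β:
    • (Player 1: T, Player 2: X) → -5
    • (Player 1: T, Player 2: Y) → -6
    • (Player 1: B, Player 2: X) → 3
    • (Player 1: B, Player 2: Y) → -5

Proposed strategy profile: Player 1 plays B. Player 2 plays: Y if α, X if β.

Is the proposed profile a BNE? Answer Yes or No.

Yes

Player 1 plays B: E[B] = 0.2·(4) + 0.8·(8) = 7.2; E[T] = -1.6. Best-responding. ✓
Player 2 (type α), facing B: X gives 3, Y gives 5. Proposed Y is best. ✓
Player 2 (type β), facing B: X gives 3, Y gives -5. Proposed X is best. ✓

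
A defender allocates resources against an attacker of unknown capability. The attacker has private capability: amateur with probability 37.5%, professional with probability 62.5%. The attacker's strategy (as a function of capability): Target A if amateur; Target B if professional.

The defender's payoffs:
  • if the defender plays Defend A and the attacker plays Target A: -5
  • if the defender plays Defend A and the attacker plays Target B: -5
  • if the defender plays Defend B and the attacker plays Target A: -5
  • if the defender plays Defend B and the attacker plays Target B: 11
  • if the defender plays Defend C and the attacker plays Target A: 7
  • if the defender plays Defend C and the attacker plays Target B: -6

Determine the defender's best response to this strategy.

E[Defend A] = 0.375·(-5) + 0.625·(-5) = -5
E[Defend B] = 0.375·(-5) + 0.625·(11) = 5
E[Defend C] = 0.375·(7) + 0.625·(-6) = -1.125
Best response: Defend B (5 is the largest).

Defend B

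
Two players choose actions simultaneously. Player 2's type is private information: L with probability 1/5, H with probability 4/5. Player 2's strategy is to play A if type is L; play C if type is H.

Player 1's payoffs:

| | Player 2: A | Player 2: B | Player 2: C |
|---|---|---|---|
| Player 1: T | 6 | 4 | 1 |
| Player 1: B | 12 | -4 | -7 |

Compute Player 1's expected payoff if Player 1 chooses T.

2

E[T] = 1/5·6 + 4/5·1 = 6/5 + 4/5 = 2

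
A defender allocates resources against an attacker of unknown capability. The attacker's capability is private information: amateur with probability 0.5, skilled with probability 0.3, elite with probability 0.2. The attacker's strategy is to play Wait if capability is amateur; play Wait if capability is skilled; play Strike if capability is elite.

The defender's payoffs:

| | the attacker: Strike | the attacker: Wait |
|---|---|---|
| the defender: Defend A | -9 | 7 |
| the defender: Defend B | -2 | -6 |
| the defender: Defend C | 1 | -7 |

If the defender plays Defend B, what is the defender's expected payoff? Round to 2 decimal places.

Take the expectation over the attacker's capability, weighting each type's action by its prior probability.
E[Defend B] = 0.5·(-6) + 0.3·(-6) + 0.2·(-2) = (-3) + (-1.8) + (-0.4) = -5.2

-5.20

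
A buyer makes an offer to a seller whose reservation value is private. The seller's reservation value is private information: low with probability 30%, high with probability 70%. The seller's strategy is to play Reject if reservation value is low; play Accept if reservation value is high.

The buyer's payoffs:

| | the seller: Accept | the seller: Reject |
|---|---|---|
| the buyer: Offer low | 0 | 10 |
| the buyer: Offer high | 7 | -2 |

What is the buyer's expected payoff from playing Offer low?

3

E[Offer low] = 0.3·10 + 0.7·0 = 3 + 0 = 3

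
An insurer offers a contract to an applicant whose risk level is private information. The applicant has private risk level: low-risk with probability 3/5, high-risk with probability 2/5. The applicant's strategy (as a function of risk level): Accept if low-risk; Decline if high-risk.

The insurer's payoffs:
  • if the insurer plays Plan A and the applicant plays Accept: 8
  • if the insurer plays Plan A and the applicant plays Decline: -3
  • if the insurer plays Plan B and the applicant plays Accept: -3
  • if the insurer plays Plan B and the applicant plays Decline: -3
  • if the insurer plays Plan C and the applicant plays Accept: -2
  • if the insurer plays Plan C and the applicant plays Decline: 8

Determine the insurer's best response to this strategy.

E[Plan A] = 3/5·(8) + 2/5·(-3) = 18/5
E[Plan B] = 3/5·(-3) + 2/5·(-3) = -3
E[Plan C] = 3/5·(-2) + 2/5·(8) = 2
Best response: Plan A (18/5 is the largest).

Plan A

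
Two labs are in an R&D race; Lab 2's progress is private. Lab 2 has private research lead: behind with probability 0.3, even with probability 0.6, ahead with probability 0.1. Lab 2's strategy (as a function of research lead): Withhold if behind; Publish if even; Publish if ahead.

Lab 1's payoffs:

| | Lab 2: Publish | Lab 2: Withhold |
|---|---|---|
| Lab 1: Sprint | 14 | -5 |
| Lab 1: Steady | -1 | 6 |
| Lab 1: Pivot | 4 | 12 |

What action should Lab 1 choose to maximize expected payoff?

Compute Lab 1's expected payoff for each action, taking the expectation over Lab 2's type.
E[Sprint] = 0.3·(-5) + 0.6·(14) + 0.1·(14) = 8.3
E[Steady] = 0.3·(6) + 0.6·(-1) + 0.1·(-1) = 1.1
E[Pivot] = 0.3·(12) + 0.6·(4) + 0.1·(4) = 6.4
Best response: Sprint (8.3 is the largest).

Sprint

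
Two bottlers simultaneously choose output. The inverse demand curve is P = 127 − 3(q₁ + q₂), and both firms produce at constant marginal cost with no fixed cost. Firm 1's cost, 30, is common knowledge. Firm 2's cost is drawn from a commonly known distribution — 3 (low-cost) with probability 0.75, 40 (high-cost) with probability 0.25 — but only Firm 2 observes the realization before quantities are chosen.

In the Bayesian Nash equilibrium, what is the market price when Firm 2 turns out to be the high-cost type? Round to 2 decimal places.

Firm 2 with cost c maximizes (127 − 3(q₁+q₂) − c)·q₂, giving q₂(c) = (127 − c − 3q₁)/6.
E[c₂] = 0.75·3 + 0.25·40 = 12.25
Firm 1's FOC against E[q₂] yields q₁ = (127 − 2·30 + E[c₂])/9 = (127 − 60 + 12.25)/9 = 8.80556.
q₂(high-cost) = 10.0972, so P = 127 − 3·(8.80556 + 10.0972) = 70.2917.

70.29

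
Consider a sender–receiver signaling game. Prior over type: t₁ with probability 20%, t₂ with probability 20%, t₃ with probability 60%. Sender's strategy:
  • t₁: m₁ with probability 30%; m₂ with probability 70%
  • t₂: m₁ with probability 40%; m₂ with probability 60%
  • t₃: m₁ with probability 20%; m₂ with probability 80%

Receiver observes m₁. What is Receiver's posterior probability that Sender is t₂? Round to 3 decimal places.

P(m₁) = 0.2·0.3 + 0.2·0.4 + 0.6·0.2 = 0.26
P(t₂ | m₁) = (0.2·0.4) / 0.26 = 0.08 / 0.26 = 0.307692

0.308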